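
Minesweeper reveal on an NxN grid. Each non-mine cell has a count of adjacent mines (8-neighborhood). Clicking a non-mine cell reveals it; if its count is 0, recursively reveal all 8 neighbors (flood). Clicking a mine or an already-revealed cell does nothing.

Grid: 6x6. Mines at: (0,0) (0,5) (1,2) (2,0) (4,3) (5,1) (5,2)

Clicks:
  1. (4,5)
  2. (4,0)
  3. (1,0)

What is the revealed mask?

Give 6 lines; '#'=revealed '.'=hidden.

Answer: ......
#..###
...###
...###
#...##
....##

Derivation:
Click 1 (4,5) count=0: revealed 13 new [(1,3) (1,4) (1,5) (2,3) (2,4) (2,5) (3,3) (3,4) (3,5) (4,4) (4,5) (5,4) (5,5)] -> total=13
Click 2 (4,0) count=1: revealed 1 new [(4,0)] -> total=14
Click 3 (1,0) count=2: revealed 1 new [(1,0)] -> total=15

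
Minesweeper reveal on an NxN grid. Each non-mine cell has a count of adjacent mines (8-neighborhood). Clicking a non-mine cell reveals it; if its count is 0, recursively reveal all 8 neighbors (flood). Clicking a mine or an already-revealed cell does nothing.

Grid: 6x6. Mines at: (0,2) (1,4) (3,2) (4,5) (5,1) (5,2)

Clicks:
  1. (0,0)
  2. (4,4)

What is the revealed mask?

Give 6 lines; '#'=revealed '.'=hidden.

Click 1 (0,0) count=0: revealed 10 new [(0,0) (0,1) (1,0) (1,1) (2,0) (2,1) (3,0) (3,1) (4,0) (4,1)] -> total=10
Click 2 (4,4) count=1: revealed 1 new [(4,4)] -> total=11

Answer: ##....
##....
##....
##....
##..#.
......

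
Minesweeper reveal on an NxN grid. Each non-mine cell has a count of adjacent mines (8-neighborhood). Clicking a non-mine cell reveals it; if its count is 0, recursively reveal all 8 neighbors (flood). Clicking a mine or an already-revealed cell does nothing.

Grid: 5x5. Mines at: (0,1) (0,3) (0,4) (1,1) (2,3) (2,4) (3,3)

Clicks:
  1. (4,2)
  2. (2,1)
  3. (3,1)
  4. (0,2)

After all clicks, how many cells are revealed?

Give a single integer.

Answer: 10

Derivation:
Click 1 (4,2) count=1: revealed 1 new [(4,2)] -> total=1
Click 2 (2,1) count=1: revealed 1 new [(2,1)] -> total=2
Click 3 (3,1) count=0: revealed 7 new [(2,0) (2,2) (3,0) (3,1) (3,2) (4,0) (4,1)] -> total=9
Click 4 (0,2) count=3: revealed 1 new [(0,2)] -> total=10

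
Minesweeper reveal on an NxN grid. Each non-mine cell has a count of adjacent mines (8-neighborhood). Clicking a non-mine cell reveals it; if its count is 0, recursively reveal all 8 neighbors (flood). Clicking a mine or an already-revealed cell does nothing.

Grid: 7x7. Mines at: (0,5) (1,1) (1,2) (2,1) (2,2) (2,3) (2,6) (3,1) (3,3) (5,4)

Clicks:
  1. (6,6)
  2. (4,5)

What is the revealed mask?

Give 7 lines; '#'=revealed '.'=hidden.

Click 1 (6,6) count=0: revealed 8 new [(3,5) (3,6) (4,5) (4,6) (5,5) (5,6) (6,5) (6,6)] -> total=8
Click 2 (4,5) count=1: revealed 0 new [(none)] -> total=8

Answer: .......
.......
.......
.....##
.....##
.....##
.....##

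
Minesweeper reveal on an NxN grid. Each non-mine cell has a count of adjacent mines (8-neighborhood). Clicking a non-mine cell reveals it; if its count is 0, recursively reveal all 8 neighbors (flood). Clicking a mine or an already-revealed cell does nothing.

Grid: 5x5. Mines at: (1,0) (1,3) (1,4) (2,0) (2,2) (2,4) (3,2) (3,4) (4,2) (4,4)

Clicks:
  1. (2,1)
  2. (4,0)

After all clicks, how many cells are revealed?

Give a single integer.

Answer: 5

Derivation:
Click 1 (2,1) count=4: revealed 1 new [(2,1)] -> total=1
Click 2 (4,0) count=0: revealed 4 new [(3,0) (3,1) (4,0) (4,1)] -> total=5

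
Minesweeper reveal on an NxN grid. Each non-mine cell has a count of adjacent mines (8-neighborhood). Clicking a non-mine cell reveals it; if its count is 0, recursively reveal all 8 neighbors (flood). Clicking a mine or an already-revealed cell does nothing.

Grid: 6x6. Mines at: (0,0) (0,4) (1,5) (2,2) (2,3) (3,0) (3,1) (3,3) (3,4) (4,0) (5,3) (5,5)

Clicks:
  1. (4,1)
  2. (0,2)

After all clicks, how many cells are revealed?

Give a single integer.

Answer: 7

Derivation:
Click 1 (4,1) count=3: revealed 1 new [(4,1)] -> total=1
Click 2 (0,2) count=0: revealed 6 new [(0,1) (0,2) (0,3) (1,1) (1,2) (1,3)] -> total=7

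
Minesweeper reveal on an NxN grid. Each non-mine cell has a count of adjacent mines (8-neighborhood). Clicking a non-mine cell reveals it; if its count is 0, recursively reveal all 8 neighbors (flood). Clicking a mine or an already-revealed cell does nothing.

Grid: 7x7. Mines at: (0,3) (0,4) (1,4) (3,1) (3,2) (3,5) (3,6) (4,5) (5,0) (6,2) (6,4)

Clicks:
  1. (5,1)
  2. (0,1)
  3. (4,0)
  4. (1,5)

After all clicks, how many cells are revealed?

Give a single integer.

Click 1 (5,1) count=2: revealed 1 new [(5,1)] -> total=1
Click 2 (0,1) count=0: revealed 9 new [(0,0) (0,1) (0,2) (1,0) (1,1) (1,2) (2,0) (2,1) (2,2)] -> total=10
Click 3 (4,0) count=2: revealed 1 new [(4,0)] -> total=11
Click 4 (1,5) count=2: revealed 1 new [(1,5)] -> total=12

Answer: 12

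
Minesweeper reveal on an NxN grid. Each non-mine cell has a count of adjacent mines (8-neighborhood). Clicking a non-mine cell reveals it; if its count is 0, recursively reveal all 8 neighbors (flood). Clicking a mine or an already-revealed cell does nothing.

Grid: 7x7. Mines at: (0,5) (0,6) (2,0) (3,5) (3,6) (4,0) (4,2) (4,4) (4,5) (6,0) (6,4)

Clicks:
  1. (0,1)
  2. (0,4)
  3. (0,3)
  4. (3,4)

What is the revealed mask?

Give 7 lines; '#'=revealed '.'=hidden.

Click 1 (0,1) count=0: revealed 18 new [(0,0) (0,1) (0,2) (0,3) (0,4) (1,0) (1,1) (1,2) (1,3) (1,4) (2,1) (2,2) (2,3) (2,4) (3,1) (3,2) (3,3) (3,4)] -> total=18
Click 2 (0,4) count=1: revealed 0 new [(none)] -> total=18
Click 3 (0,3) count=0: revealed 0 new [(none)] -> total=18
Click 4 (3,4) count=3: revealed 0 new [(none)] -> total=18

Answer: #####..
#####..
.####..
.####..
.......
.......
.......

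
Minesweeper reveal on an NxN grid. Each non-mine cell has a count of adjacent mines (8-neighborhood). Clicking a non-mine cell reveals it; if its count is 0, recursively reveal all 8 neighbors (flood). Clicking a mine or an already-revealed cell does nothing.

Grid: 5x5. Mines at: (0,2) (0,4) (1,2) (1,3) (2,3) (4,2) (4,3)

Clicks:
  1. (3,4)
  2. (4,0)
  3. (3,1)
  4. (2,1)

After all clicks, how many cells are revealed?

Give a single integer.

Click 1 (3,4) count=2: revealed 1 new [(3,4)] -> total=1
Click 2 (4,0) count=0: revealed 10 new [(0,0) (0,1) (1,0) (1,1) (2,0) (2,1) (3,0) (3,1) (4,0) (4,1)] -> total=11
Click 3 (3,1) count=1: revealed 0 new [(none)] -> total=11
Click 4 (2,1) count=1: revealed 0 new [(none)] -> total=11

Answer: 11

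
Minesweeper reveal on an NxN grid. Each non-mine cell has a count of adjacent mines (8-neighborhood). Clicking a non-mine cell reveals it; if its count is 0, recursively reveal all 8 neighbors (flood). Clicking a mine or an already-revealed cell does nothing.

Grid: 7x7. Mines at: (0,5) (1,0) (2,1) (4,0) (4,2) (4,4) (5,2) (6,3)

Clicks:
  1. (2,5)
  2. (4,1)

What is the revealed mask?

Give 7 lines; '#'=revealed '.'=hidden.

Click 1 (2,5) count=0: revealed 28 new [(0,1) (0,2) (0,3) (0,4) (1,1) (1,2) (1,3) (1,4) (1,5) (1,6) (2,2) (2,3) (2,4) (2,5) (2,6) (3,2) (3,3) (3,4) (3,5) (3,6) (4,5) (4,6) (5,4) (5,5) (5,6) (6,4) (6,5) (6,6)] -> total=28
Click 2 (4,1) count=3: revealed 1 new [(4,1)] -> total=29

Answer: .####..
.######
..#####
..#####
.#...##
....###
....###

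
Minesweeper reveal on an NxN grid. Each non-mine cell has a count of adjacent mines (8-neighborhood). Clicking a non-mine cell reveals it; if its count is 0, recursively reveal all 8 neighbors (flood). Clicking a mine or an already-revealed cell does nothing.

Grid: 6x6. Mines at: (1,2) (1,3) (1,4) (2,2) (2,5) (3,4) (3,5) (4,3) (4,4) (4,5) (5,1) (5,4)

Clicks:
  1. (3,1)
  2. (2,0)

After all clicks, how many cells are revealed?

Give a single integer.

Click 1 (3,1) count=1: revealed 1 new [(3,1)] -> total=1
Click 2 (2,0) count=0: revealed 9 new [(0,0) (0,1) (1,0) (1,1) (2,0) (2,1) (3,0) (4,0) (4,1)] -> total=10

Answer: 10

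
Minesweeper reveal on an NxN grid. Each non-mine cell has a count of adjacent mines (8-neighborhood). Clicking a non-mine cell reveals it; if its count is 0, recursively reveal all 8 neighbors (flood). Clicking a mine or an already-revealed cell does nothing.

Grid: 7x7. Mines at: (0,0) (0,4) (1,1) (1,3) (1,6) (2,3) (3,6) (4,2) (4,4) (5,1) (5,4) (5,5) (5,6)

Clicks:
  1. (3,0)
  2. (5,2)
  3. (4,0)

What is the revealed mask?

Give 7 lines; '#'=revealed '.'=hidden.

Answer: .......
.......
##.....
##.....
##.....
..#....
.......

Derivation:
Click 1 (3,0) count=0: revealed 6 new [(2,0) (2,1) (3,0) (3,1) (4,0) (4,1)] -> total=6
Click 2 (5,2) count=2: revealed 1 new [(5,2)] -> total=7
Click 3 (4,0) count=1: revealed 0 new [(none)] -> total=7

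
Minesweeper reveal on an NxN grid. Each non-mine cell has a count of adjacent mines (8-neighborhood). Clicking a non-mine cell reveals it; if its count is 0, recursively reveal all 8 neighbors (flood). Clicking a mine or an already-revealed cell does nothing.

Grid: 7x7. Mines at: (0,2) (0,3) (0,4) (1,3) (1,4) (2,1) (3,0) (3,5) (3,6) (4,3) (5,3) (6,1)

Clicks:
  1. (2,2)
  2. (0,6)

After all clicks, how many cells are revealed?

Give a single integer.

Answer: 7

Derivation:
Click 1 (2,2) count=2: revealed 1 new [(2,2)] -> total=1
Click 2 (0,6) count=0: revealed 6 new [(0,5) (0,6) (1,5) (1,6) (2,5) (2,6)] -> total=7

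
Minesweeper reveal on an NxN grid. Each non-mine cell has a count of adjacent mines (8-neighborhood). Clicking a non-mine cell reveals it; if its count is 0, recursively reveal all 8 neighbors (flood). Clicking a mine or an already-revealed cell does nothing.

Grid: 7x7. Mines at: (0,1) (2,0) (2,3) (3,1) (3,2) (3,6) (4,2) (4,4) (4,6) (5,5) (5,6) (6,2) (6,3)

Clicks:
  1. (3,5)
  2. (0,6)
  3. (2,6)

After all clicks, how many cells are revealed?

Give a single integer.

Answer: 14

Derivation:
Click 1 (3,5) count=3: revealed 1 new [(3,5)] -> total=1
Click 2 (0,6) count=0: revealed 13 new [(0,2) (0,3) (0,4) (0,5) (0,6) (1,2) (1,3) (1,4) (1,5) (1,6) (2,4) (2,5) (2,6)] -> total=14
Click 3 (2,6) count=1: revealed 0 new [(none)] -> total=14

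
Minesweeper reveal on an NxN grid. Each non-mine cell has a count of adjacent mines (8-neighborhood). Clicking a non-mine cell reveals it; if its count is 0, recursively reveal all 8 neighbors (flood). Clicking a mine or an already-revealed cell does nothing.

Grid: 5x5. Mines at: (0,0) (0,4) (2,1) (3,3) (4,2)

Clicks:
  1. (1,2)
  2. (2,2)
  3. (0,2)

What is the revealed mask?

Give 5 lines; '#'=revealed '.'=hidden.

Click 1 (1,2) count=1: revealed 1 new [(1,2)] -> total=1
Click 2 (2,2) count=2: revealed 1 new [(2,2)] -> total=2
Click 3 (0,2) count=0: revealed 5 new [(0,1) (0,2) (0,3) (1,1) (1,3)] -> total=7

Answer: .###.
.###.
..#..
.....
.....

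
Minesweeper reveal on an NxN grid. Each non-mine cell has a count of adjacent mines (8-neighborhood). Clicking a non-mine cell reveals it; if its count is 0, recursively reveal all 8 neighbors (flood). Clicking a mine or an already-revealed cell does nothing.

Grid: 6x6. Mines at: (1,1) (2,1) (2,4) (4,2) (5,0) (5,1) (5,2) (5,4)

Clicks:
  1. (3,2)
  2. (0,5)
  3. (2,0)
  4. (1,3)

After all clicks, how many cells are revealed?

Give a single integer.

Click 1 (3,2) count=2: revealed 1 new [(3,2)] -> total=1
Click 2 (0,5) count=0: revealed 8 new [(0,2) (0,3) (0,4) (0,5) (1,2) (1,3) (1,4) (1,5)] -> total=9
Click 3 (2,0) count=2: revealed 1 new [(2,0)] -> total=10
Click 4 (1,3) count=1: revealed 0 new [(none)] -> total=10

Answer: 10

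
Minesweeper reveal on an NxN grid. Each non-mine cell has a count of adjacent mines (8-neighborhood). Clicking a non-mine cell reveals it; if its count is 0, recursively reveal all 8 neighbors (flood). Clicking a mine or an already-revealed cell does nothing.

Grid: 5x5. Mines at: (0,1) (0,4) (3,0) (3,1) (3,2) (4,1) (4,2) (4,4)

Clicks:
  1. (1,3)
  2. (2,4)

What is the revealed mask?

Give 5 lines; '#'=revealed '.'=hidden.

Answer: .....
...##
...##
...##
.....

Derivation:
Click 1 (1,3) count=1: revealed 1 new [(1,3)] -> total=1
Click 2 (2,4) count=0: revealed 5 new [(1,4) (2,3) (2,4) (3,3) (3,4)] -> total=6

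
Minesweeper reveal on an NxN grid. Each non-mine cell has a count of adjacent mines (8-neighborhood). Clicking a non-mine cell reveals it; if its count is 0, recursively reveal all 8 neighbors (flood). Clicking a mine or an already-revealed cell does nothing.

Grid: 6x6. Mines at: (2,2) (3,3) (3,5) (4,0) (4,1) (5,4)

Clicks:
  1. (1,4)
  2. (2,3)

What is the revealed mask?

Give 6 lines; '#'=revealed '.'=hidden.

Click 1 (1,4) count=0: revealed 19 new [(0,0) (0,1) (0,2) (0,3) (0,4) (0,5) (1,0) (1,1) (1,2) (1,3) (1,4) (1,5) (2,0) (2,1) (2,3) (2,4) (2,5) (3,0) (3,1)] -> total=19
Click 2 (2,3) count=2: revealed 0 new [(none)] -> total=19

Answer: ######
######
##.###
##....
......
......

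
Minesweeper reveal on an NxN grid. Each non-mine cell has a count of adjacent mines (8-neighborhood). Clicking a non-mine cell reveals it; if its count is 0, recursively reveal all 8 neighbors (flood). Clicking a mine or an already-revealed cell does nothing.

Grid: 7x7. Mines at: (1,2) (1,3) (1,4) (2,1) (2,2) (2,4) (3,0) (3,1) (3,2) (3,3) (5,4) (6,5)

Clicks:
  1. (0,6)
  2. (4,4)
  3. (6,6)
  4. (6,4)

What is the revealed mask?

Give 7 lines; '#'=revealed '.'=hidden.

Answer: .....##
.....##
.....##
.....##
....###
.....##
....#.#

Derivation:
Click 1 (0,6) count=0: revealed 12 new [(0,5) (0,6) (1,5) (1,6) (2,5) (2,6) (3,5) (3,6) (4,5) (4,6) (5,5) (5,6)] -> total=12
Click 2 (4,4) count=2: revealed 1 new [(4,4)] -> total=13
Click 3 (6,6) count=1: revealed 1 new [(6,6)] -> total=14
Click 4 (6,4) count=2: revealed 1 new [(6,4)] -> total=15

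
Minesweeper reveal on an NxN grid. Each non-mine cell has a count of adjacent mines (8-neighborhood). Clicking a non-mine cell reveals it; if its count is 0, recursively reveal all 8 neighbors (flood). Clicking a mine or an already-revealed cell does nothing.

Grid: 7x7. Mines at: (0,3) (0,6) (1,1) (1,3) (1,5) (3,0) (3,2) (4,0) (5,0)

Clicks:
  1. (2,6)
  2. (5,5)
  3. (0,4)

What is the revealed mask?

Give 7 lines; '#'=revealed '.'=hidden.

Answer: ....#..
.......
...####
...####
.######
.######
.######

Derivation:
Click 1 (2,6) count=1: revealed 1 new [(2,6)] -> total=1
Click 2 (5,5) count=0: revealed 25 new [(2,3) (2,4) (2,5) (3,3) (3,4) (3,5) (3,6) (4,1) (4,2) (4,3) (4,4) (4,5) (4,6) (5,1) (5,2) (5,3) (5,4) (5,5) (5,6) (6,1) (6,2) (6,3) (6,4) (6,5) (6,6)] -> total=26
Click 3 (0,4) count=3: revealed 1 new [(0,4)] -> total=27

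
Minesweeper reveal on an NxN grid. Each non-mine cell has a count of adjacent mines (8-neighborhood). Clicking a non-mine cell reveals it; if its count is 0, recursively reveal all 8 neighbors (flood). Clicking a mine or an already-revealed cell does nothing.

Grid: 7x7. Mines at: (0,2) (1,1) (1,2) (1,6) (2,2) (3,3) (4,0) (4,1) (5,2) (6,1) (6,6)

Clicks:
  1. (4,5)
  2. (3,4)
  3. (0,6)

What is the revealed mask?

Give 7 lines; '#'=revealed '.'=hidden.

Answer: ......#
.......
....###
....###
...####
...####
...###.

Derivation:
Click 1 (4,5) count=0: revealed 17 new [(2,4) (2,5) (2,6) (3,4) (3,5) (3,6) (4,3) (4,4) (4,5) (4,6) (5,3) (5,4) (5,5) (5,6) (6,3) (6,4) (6,5)] -> total=17
Click 2 (3,4) count=1: revealed 0 new [(none)] -> total=17
Click 3 (0,6) count=1: revealed 1 new [(0,6)] -> total=18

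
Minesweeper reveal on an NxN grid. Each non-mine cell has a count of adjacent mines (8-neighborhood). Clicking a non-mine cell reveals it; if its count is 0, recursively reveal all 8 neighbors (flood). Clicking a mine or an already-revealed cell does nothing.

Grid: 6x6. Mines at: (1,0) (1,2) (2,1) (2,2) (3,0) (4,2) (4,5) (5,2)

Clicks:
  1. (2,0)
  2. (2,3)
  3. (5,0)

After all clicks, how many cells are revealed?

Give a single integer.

Click 1 (2,0) count=3: revealed 1 new [(2,0)] -> total=1
Click 2 (2,3) count=2: revealed 1 new [(2,3)] -> total=2
Click 3 (5,0) count=0: revealed 4 new [(4,0) (4,1) (5,0) (5,1)] -> total=6

Answer: 6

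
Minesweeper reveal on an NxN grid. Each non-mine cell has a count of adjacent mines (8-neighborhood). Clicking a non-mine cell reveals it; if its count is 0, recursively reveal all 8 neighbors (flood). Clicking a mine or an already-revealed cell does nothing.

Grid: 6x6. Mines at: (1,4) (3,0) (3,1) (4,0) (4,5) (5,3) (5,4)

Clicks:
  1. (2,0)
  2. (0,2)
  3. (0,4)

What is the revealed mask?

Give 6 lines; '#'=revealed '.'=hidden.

Click 1 (2,0) count=2: revealed 1 new [(2,0)] -> total=1
Click 2 (0,2) count=0: revealed 11 new [(0,0) (0,1) (0,2) (0,3) (1,0) (1,1) (1,2) (1,3) (2,1) (2,2) (2,3)] -> total=12
Click 3 (0,4) count=1: revealed 1 new [(0,4)] -> total=13

Answer: #####.
####..
####..
......
......
......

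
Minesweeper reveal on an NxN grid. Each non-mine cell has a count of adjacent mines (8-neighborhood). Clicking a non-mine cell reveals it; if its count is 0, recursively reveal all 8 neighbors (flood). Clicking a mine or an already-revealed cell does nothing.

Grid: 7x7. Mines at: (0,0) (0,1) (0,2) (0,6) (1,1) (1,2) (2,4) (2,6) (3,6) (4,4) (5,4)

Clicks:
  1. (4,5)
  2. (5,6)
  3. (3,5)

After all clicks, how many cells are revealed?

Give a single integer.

Answer: 7

Derivation:
Click 1 (4,5) count=3: revealed 1 new [(4,5)] -> total=1
Click 2 (5,6) count=0: revealed 5 new [(4,6) (5,5) (5,6) (6,5) (6,6)] -> total=6
Click 3 (3,5) count=4: revealed 1 new [(3,5)] -> total=7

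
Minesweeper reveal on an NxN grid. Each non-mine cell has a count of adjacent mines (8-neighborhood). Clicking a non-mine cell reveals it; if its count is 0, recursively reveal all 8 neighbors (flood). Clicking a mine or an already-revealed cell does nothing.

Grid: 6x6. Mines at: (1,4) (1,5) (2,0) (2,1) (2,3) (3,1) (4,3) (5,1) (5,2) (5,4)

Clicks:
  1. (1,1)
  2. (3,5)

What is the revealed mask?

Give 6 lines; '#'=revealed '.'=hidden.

Answer: ......
.#....
....##
....##
....##
......

Derivation:
Click 1 (1,1) count=2: revealed 1 new [(1,1)] -> total=1
Click 2 (3,5) count=0: revealed 6 new [(2,4) (2,5) (3,4) (3,5) (4,4) (4,5)] -> total=7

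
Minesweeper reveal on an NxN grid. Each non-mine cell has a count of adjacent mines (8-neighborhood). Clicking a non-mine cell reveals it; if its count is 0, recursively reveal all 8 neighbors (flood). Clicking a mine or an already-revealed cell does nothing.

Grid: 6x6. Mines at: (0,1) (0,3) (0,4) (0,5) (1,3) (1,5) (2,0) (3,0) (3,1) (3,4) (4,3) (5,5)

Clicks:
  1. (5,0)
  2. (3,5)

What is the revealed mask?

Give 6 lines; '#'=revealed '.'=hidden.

Answer: ......
......
......
.....#
###...
###...

Derivation:
Click 1 (5,0) count=0: revealed 6 new [(4,0) (4,1) (4,2) (5,0) (5,1) (5,2)] -> total=6
Click 2 (3,5) count=1: revealed 1 new [(3,5)] -> total=7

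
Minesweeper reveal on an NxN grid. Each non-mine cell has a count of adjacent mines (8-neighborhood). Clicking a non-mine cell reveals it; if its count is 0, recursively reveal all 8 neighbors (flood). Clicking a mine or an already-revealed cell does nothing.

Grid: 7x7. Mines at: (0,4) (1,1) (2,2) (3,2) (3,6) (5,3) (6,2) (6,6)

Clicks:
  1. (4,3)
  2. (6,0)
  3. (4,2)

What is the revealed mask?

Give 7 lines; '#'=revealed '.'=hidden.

Answer: .......
.......
##.....
##.....
####...
##.....
##.....

Derivation:
Click 1 (4,3) count=2: revealed 1 new [(4,3)] -> total=1
Click 2 (6,0) count=0: revealed 10 new [(2,0) (2,1) (3,0) (3,1) (4,0) (4,1) (5,0) (5,1) (6,0) (6,1)] -> total=11
Click 3 (4,2) count=2: revealed 1 new [(4,2)] -> total=12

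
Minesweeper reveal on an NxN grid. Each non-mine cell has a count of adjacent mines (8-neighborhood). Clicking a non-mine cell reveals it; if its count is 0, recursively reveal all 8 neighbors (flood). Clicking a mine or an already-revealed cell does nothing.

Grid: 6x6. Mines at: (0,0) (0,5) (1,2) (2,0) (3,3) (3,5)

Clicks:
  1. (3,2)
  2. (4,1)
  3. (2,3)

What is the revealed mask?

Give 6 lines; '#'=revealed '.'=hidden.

Answer: ......
......
...#..
###...
######
######

Derivation:
Click 1 (3,2) count=1: revealed 1 new [(3,2)] -> total=1
Click 2 (4,1) count=0: revealed 14 new [(3,0) (3,1) (4,0) (4,1) (4,2) (4,3) (4,4) (4,5) (5,0) (5,1) (5,2) (5,3) (5,4) (5,5)] -> total=15
Click 3 (2,3) count=2: revealed 1 new [(2,3)] -> total=16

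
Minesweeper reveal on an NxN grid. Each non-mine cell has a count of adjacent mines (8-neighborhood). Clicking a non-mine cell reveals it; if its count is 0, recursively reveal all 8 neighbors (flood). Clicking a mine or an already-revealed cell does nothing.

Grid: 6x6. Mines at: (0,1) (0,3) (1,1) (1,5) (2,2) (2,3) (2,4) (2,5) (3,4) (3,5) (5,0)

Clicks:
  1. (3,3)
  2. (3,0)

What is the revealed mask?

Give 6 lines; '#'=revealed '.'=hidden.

Click 1 (3,3) count=4: revealed 1 new [(3,3)] -> total=1
Click 2 (3,0) count=0: revealed 6 new [(2,0) (2,1) (3,0) (3,1) (4,0) (4,1)] -> total=7

Answer: ......
......
##....
##.#..
##....
......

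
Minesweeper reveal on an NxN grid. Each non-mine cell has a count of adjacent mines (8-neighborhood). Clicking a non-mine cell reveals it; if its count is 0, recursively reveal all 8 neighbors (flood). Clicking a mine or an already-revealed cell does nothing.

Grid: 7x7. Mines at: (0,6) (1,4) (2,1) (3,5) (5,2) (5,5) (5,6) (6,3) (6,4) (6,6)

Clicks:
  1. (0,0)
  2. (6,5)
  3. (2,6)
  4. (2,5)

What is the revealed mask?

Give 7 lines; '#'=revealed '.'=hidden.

Answer: ####...
####...
.....##
.......
.......
.......
.....#.

Derivation:
Click 1 (0,0) count=0: revealed 8 new [(0,0) (0,1) (0,2) (0,3) (1,0) (1,1) (1,2) (1,3)] -> total=8
Click 2 (6,5) count=4: revealed 1 new [(6,5)] -> total=9
Click 3 (2,6) count=1: revealed 1 new [(2,6)] -> total=10
Click 4 (2,5) count=2: revealed 1 new [(2,5)] -> total=11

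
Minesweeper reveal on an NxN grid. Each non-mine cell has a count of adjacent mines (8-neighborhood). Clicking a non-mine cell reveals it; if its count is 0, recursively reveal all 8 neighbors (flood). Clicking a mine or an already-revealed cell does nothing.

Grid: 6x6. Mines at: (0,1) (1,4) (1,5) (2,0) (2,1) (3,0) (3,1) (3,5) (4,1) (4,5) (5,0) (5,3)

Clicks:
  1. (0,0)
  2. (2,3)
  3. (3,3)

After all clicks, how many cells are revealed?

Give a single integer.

Click 1 (0,0) count=1: revealed 1 new [(0,0)] -> total=1
Click 2 (2,3) count=1: revealed 1 new [(2,3)] -> total=2
Click 3 (3,3) count=0: revealed 8 new [(2,2) (2,4) (3,2) (3,3) (3,4) (4,2) (4,3) (4,4)] -> total=10

Answer: 10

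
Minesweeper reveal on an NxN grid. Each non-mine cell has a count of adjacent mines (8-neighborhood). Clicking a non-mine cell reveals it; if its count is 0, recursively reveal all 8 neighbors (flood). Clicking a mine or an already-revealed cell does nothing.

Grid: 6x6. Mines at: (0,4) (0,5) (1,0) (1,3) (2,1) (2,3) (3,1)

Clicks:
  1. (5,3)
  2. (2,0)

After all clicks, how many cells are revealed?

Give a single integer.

Click 1 (5,3) count=0: revealed 20 new [(1,4) (1,5) (2,4) (2,5) (3,2) (3,3) (3,4) (3,5) (4,0) (4,1) (4,2) (4,3) (4,4) (4,5) (5,0) (5,1) (5,2) (5,3) (5,4) (5,5)] -> total=20
Click 2 (2,0) count=3: revealed 1 new [(2,0)] -> total=21

Answer: 21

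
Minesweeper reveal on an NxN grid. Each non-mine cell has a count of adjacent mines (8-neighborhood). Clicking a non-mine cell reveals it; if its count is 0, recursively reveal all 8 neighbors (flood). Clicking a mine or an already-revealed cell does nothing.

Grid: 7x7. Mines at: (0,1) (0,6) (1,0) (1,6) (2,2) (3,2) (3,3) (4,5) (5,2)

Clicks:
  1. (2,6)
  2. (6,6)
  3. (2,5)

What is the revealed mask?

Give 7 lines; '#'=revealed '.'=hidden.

Answer: .......
.......
.....##
.......
.......
...####
...####

Derivation:
Click 1 (2,6) count=1: revealed 1 new [(2,6)] -> total=1
Click 2 (6,6) count=0: revealed 8 new [(5,3) (5,4) (5,5) (5,6) (6,3) (6,4) (6,5) (6,6)] -> total=9
Click 3 (2,5) count=1: revealed 1 new [(2,5)] -> total=10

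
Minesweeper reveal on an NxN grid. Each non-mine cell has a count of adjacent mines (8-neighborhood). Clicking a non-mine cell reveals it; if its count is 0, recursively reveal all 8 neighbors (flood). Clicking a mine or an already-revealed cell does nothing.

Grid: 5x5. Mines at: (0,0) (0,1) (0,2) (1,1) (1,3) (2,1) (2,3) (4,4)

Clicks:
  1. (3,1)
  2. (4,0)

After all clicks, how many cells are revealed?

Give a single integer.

Click 1 (3,1) count=1: revealed 1 new [(3,1)] -> total=1
Click 2 (4,0) count=0: revealed 7 new [(3,0) (3,2) (3,3) (4,0) (4,1) (4,2) (4,3)] -> total=8

Answer: 8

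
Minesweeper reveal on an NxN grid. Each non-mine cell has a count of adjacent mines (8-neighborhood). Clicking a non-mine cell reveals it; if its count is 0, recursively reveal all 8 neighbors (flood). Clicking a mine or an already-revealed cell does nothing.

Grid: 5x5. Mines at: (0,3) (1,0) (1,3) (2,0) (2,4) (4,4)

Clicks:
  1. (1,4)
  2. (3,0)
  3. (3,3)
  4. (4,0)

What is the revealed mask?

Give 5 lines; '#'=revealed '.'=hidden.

Click 1 (1,4) count=3: revealed 1 new [(1,4)] -> total=1
Click 2 (3,0) count=1: revealed 1 new [(3,0)] -> total=2
Click 3 (3,3) count=2: revealed 1 new [(3,3)] -> total=3
Click 4 (4,0) count=0: revealed 9 new [(2,1) (2,2) (2,3) (3,1) (3,2) (4,0) (4,1) (4,2) (4,3)] -> total=12

Answer: .....
....#
.###.
####.
####.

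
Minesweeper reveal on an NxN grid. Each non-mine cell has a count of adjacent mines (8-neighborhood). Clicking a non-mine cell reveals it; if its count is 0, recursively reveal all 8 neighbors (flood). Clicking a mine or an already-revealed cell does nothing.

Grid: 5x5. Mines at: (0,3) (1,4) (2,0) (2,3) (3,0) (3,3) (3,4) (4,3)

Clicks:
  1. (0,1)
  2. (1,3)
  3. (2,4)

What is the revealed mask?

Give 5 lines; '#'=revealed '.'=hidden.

Click 1 (0,1) count=0: revealed 6 new [(0,0) (0,1) (0,2) (1,0) (1,1) (1,2)] -> total=6
Click 2 (1,3) count=3: revealed 1 new [(1,3)] -> total=7
Click 3 (2,4) count=4: revealed 1 new [(2,4)] -> total=8

Answer: ###..
####.
....#
.....
.....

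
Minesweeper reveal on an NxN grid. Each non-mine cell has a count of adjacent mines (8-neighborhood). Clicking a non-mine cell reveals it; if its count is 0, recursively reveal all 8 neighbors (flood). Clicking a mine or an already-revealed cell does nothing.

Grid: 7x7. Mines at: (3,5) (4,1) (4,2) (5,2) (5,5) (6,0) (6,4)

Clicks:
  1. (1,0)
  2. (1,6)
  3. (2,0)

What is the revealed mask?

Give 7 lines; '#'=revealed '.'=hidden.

Click 1 (1,0) count=0: revealed 26 new [(0,0) (0,1) (0,2) (0,3) (0,4) (0,5) (0,6) (1,0) (1,1) (1,2) (1,3) (1,4) (1,5) (1,6) (2,0) (2,1) (2,2) (2,3) (2,4) (2,5) (2,6) (3,0) (3,1) (3,2) (3,3) (3,4)] -> total=26
Click 2 (1,6) count=0: revealed 0 new [(none)] -> total=26
Click 3 (2,0) count=0: revealed 0 new [(none)] -> total=26

Answer: #######
#######
#######
#####..
.......
.......
.......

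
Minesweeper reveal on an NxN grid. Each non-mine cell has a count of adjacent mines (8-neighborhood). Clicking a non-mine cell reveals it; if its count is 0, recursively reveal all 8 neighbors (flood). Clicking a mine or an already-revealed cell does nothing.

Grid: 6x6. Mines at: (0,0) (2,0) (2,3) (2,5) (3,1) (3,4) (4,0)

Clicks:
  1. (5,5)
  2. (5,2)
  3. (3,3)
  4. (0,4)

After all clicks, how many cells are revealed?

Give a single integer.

Click 1 (5,5) count=0: revealed 10 new [(4,1) (4,2) (4,3) (4,4) (4,5) (5,1) (5,2) (5,3) (5,4) (5,5)] -> total=10
Click 2 (5,2) count=0: revealed 0 new [(none)] -> total=10
Click 3 (3,3) count=2: revealed 1 new [(3,3)] -> total=11
Click 4 (0,4) count=0: revealed 10 new [(0,1) (0,2) (0,3) (0,4) (0,5) (1,1) (1,2) (1,3) (1,4) (1,5)] -> total=21

Answer: 21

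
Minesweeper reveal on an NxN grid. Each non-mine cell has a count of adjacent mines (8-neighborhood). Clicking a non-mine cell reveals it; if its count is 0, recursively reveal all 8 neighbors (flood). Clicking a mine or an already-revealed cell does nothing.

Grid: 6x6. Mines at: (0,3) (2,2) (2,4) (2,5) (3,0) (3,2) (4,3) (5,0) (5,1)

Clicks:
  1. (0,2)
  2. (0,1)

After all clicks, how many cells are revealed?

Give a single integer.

Click 1 (0,2) count=1: revealed 1 new [(0,2)] -> total=1
Click 2 (0,1) count=0: revealed 7 new [(0,0) (0,1) (1,0) (1,1) (1,2) (2,0) (2,1)] -> total=8

Answer: 8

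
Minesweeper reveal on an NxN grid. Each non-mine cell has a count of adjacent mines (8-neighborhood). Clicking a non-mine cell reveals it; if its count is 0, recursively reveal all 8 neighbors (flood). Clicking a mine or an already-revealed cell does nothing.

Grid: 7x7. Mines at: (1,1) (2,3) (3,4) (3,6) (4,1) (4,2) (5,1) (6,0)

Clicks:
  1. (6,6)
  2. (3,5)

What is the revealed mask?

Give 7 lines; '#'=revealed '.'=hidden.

Answer: .......
.......
.......
.....#.
...####
..#####
..#####

Derivation:
Click 1 (6,6) count=0: revealed 14 new [(4,3) (4,4) (4,5) (4,6) (5,2) (5,3) (5,4) (5,5) (5,6) (6,2) (6,3) (6,4) (6,5) (6,6)] -> total=14
Click 2 (3,5) count=2: revealed 1 new [(3,5)] -> total=15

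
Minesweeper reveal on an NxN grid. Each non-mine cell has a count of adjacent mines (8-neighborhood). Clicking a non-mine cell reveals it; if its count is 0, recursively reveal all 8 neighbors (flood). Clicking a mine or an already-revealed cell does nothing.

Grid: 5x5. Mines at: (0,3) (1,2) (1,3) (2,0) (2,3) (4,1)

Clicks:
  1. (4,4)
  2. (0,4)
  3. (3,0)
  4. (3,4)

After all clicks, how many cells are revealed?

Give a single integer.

Answer: 8

Derivation:
Click 1 (4,4) count=0: revealed 6 new [(3,2) (3,3) (3,4) (4,2) (4,3) (4,4)] -> total=6
Click 2 (0,4) count=2: revealed 1 new [(0,4)] -> total=7
Click 3 (3,0) count=2: revealed 1 new [(3,0)] -> total=8
Click 4 (3,4) count=1: revealed 0 new [(none)] -> total=8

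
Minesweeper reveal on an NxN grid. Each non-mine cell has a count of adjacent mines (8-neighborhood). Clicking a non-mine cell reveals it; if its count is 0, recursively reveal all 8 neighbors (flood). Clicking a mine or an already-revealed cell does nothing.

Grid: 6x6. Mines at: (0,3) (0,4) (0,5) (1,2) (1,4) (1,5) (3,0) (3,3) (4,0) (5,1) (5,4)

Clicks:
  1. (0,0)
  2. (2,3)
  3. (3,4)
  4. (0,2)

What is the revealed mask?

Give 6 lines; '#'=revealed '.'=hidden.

Answer: ###...
##....
##.#..
....#.
......
......

Derivation:
Click 1 (0,0) count=0: revealed 6 new [(0,0) (0,1) (1,0) (1,1) (2,0) (2,1)] -> total=6
Click 2 (2,3) count=3: revealed 1 new [(2,3)] -> total=7
Click 3 (3,4) count=1: revealed 1 new [(3,4)] -> total=8
Click 4 (0,2) count=2: revealed 1 new [(0,2)] -> total=9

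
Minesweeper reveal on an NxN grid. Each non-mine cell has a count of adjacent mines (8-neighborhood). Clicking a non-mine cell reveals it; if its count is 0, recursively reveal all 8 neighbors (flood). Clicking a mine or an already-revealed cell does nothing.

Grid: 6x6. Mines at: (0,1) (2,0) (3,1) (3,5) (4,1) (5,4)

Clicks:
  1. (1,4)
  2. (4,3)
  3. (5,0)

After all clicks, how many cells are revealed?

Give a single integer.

Answer: 19

Derivation:
Click 1 (1,4) count=0: revealed 18 new [(0,2) (0,3) (0,4) (0,5) (1,2) (1,3) (1,4) (1,5) (2,2) (2,3) (2,4) (2,5) (3,2) (3,3) (3,4) (4,2) (4,3) (4,4)] -> total=18
Click 2 (4,3) count=1: revealed 0 new [(none)] -> total=18
Click 3 (5,0) count=1: revealed 1 new [(5,0)] -> total=19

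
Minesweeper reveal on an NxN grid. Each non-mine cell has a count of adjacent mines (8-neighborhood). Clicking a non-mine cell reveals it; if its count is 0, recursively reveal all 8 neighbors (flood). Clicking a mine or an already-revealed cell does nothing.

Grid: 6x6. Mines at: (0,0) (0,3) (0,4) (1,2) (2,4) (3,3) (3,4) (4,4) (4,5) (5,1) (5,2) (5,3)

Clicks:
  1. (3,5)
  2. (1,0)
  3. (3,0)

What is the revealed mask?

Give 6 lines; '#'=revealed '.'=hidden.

Click 1 (3,5) count=4: revealed 1 new [(3,5)] -> total=1
Click 2 (1,0) count=1: revealed 1 new [(1,0)] -> total=2
Click 3 (3,0) count=0: revealed 10 new [(1,1) (2,0) (2,1) (2,2) (3,0) (3,1) (3,2) (4,0) (4,1) (4,2)] -> total=12

Answer: ......
##....
###...
###..#
###...
......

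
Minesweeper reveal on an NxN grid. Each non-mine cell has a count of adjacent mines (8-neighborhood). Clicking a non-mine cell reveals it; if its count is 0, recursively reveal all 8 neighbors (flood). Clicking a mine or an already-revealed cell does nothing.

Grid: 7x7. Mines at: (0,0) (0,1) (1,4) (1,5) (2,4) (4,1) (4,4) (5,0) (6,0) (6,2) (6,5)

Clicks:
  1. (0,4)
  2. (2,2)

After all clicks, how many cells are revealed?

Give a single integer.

Answer: 13

Derivation:
Click 1 (0,4) count=2: revealed 1 new [(0,4)] -> total=1
Click 2 (2,2) count=0: revealed 12 new [(1,0) (1,1) (1,2) (1,3) (2,0) (2,1) (2,2) (2,3) (3,0) (3,1) (3,2) (3,3)] -> total=13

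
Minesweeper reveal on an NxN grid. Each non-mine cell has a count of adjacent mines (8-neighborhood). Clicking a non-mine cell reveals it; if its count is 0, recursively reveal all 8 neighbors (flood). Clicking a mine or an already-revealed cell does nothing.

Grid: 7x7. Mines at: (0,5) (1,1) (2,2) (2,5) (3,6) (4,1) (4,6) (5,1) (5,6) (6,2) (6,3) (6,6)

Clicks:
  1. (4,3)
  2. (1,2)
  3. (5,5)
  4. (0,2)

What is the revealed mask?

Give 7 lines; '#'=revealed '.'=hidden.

Answer: ..#....
..#....
.......
..####.
..####.
..####.
.......

Derivation:
Click 1 (4,3) count=0: revealed 12 new [(3,2) (3,3) (3,4) (3,5) (4,2) (4,3) (4,4) (4,5) (5,2) (5,3) (5,4) (5,5)] -> total=12
Click 2 (1,2) count=2: revealed 1 new [(1,2)] -> total=13
Click 3 (5,5) count=3: revealed 0 new [(none)] -> total=13
Click 4 (0,2) count=1: revealed 1 new [(0,2)] -> total=14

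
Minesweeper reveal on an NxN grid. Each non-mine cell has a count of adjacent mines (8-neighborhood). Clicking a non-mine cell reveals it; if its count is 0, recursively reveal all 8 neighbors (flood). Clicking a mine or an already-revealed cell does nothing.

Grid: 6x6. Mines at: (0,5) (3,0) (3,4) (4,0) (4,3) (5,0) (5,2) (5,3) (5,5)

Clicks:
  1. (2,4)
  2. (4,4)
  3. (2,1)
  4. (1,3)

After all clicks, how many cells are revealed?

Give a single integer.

Click 1 (2,4) count=1: revealed 1 new [(2,4)] -> total=1
Click 2 (4,4) count=4: revealed 1 new [(4,4)] -> total=2
Click 3 (2,1) count=1: revealed 1 new [(2,1)] -> total=3
Click 4 (1,3) count=0: revealed 16 new [(0,0) (0,1) (0,2) (0,3) (0,4) (1,0) (1,1) (1,2) (1,3) (1,4) (2,0) (2,2) (2,3) (3,1) (3,2) (3,3)] -> total=19

Answer: 19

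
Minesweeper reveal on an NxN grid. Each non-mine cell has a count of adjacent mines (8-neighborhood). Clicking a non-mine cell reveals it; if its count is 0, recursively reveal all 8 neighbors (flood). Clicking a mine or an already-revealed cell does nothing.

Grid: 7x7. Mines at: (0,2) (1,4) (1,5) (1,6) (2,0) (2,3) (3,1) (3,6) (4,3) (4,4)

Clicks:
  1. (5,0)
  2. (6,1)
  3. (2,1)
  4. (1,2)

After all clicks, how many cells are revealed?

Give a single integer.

Answer: 21

Derivation:
Click 1 (5,0) count=0: revealed 19 new [(4,0) (4,1) (4,2) (4,5) (4,6) (5,0) (5,1) (5,2) (5,3) (5,4) (5,5) (5,6) (6,0) (6,1) (6,2) (6,3) (6,4) (6,5) (6,6)] -> total=19
Click 2 (6,1) count=0: revealed 0 new [(none)] -> total=19
Click 3 (2,1) count=2: revealed 1 new [(2,1)] -> total=20
Click 4 (1,2) count=2: revealed 1 new [(1,2)] -> total=21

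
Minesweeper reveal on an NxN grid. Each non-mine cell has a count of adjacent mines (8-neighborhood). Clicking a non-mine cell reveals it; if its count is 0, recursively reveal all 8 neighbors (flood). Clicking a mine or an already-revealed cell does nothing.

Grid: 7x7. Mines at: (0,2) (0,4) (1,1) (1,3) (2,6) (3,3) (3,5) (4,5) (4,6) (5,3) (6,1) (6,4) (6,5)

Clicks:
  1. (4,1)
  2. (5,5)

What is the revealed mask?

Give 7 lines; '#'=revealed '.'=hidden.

Answer: .......
.......
###....
###....
###....
###..#.
.......

Derivation:
Click 1 (4,1) count=0: revealed 12 new [(2,0) (2,1) (2,2) (3,0) (3,1) (3,2) (4,0) (4,1) (4,2) (5,0) (5,1) (5,2)] -> total=12
Click 2 (5,5) count=4: revealed 1 new [(5,5)] -> total=13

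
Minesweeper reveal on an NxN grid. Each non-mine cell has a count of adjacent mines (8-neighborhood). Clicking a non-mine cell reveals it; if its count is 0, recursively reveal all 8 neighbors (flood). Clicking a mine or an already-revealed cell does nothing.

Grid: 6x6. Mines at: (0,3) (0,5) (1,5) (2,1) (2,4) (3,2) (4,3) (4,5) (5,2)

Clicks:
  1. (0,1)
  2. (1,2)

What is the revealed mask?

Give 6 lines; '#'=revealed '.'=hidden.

Answer: ###...
###...
......
......
......
......

Derivation:
Click 1 (0,1) count=0: revealed 6 new [(0,0) (0,1) (0,2) (1,0) (1,1) (1,2)] -> total=6
Click 2 (1,2) count=2: revealed 0 new [(none)] -> total=6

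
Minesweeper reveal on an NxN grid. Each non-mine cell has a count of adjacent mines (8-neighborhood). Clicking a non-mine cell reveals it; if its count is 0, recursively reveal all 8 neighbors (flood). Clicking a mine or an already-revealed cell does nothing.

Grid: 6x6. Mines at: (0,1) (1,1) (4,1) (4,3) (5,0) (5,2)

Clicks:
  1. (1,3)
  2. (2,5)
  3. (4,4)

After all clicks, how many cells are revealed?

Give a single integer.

Click 1 (1,3) count=0: revealed 20 new [(0,2) (0,3) (0,4) (0,5) (1,2) (1,3) (1,4) (1,5) (2,2) (2,3) (2,4) (2,5) (3,2) (3,3) (3,4) (3,5) (4,4) (4,5) (5,4) (5,5)] -> total=20
Click 2 (2,5) count=0: revealed 0 new [(none)] -> total=20
Click 3 (4,4) count=1: revealed 0 new [(none)] -> total=20

Answer: 20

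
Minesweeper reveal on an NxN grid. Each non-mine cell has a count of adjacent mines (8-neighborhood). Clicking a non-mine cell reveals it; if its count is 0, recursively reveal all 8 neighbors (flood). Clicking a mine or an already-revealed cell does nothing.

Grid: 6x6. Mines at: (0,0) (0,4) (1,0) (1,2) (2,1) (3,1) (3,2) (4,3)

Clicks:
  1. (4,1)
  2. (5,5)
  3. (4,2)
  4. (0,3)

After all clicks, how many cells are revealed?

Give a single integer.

Click 1 (4,1) count=2: revealed 1 new [(4,1)] -> total=1
Click 2 (5,5) count=0: revealed 13 new [(1,3) (1,4) (1,5) (2,3) (2,4) (2,5) (3,3) (3,4) (3,5) (4,4) (4,5) (5,4) (5,5)] -> total=14
Click 3 (4,2) count=3: revealed 1 new [(4,2)] -> total=15
Click 4 (0,3) count=2: revealed 1 new [(0,3)] -> total=16

Answer: 16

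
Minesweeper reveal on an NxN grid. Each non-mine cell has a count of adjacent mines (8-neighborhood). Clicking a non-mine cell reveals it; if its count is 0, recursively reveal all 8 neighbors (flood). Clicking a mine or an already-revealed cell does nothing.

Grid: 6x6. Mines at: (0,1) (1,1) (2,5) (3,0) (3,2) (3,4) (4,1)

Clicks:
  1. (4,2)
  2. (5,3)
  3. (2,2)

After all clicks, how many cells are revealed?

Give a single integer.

Click 1 (4,2) count=2: revealed 1 new [(4,2)] -> total=1
Click 2 (5,3) count=0: revealed 7 new [(4,3) (4,4) (4,5) (5,2) (5,3) (5,4) (5,5)] -> total=8
Click 3 (2,2) count=2: revealed 1 new [(2,2)] -> total=9

Answer: 9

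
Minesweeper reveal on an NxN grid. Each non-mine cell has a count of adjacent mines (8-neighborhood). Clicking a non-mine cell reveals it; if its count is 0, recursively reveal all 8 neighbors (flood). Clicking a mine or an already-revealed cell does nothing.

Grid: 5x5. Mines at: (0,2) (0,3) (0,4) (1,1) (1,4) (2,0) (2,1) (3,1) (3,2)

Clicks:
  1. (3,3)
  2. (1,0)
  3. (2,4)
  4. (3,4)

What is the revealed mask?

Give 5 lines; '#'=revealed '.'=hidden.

Click 1 (3,3) count=1: revealed 1 new [(3,3)] -> total=1
Click 2 (1,0) count=3: revealed 1 new [(1,0)] -> total=2
Click 3 (2,4) count=1: revealed 1 new [(2,4)] -> total=3
Click 4 (3,4) count=0: revealed 4 new [(2,3) (3,4) (4,3) (4,4)] -> total=7

Answer: .....
#....
...##
...##
...##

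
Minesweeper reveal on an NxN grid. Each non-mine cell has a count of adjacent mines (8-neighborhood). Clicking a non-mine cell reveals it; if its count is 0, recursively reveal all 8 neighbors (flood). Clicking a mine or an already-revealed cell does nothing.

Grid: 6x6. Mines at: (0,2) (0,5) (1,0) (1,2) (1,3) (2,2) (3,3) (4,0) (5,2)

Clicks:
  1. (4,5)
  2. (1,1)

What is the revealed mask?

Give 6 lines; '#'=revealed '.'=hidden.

Answer: ......
.#..##
....##
....##
...###
...###

Derivation:
Click 1 (4,5) count=0: revealed 12 new [(1,4) (1,5) (2,4) (2,5) (3,4) (3,5) (4,3) (4,4) (4,5) (5,3) (5,4) (5,5)] -> total=12
Click 2 (1,1) count=4: revealed 1 new [(1,1)] -> total=13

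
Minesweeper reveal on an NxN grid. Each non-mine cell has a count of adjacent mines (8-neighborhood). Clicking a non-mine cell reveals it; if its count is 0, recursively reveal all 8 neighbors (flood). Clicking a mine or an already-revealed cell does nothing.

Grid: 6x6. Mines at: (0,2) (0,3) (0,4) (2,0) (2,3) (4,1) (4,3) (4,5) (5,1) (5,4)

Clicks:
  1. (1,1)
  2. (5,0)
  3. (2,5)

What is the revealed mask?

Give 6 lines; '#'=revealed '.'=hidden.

Answer: ......
.#..##
....##
....##
......
#.....

Derivation:
Click 1 (1,1) count=2: revealed 1 new [(1,1)] -> total=1
Click 2 (5,0) count=2: revealed 1 new [(5,0)] -> total=2
Click 3 (2,5) count=0: revealed 6 new [(1,4) (1,5) (2,4) (2,5) (3,4) (3,5)] -> total=8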